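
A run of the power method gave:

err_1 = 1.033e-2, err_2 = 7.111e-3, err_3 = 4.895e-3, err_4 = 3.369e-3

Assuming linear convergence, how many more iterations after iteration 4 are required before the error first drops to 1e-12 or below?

Rate ρ ≈ err_4/err_3 = 3.369e-3/4.895e-3 = 0.6883.
After j more steps, err_{4+j} ≈ 3.369e-3·ρ^j; need ρ^j ≤ 1e-12/3.369e-3 = 2.96824e-10.
j ≥ ln(2.96824e-10)/ln(0.6883) = -21.9379/-0.37353 = 58.731.
So 59 more iterations are needed.

59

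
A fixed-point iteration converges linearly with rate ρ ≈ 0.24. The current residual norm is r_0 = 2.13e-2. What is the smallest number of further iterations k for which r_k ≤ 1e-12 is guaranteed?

After k steps, r_k ≈ 2.13e-2·0.24^k.
Need 0.24^k ≤ 1e-12/2.13e-2 = 4.69484e-11.
k ≥ ln(4.69484e-11)/ln(0.24) = -23.7820/-1.42712 = 16.664.
Smallest integer k = 17.

17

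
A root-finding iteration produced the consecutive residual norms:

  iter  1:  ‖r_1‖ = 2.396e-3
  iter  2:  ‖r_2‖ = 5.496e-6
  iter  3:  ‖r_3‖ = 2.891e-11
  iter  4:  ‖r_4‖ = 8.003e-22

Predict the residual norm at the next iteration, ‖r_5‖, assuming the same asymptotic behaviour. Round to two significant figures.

6.1e-43

First estimate the order: p ≈ ln(‖r_4‖/‖r_3‖) / ln(‖r_3‖/‖r_2‖) = ln(8.003e-22/2.891e-11)/ln(2.891e-11/5.496e-6) = ln(2.76825e-11)/ln(5.26019e-06) ≈ 2.0000.
Then ‖r_5‖ ≈ ‖r_4‖·(‖r_4‖/‖r_3‖)^p = 8.003e-22·(2.76825e-11)^2.0000 = 8.003e-22·7.66321e-22 ≈ 6.133e-43.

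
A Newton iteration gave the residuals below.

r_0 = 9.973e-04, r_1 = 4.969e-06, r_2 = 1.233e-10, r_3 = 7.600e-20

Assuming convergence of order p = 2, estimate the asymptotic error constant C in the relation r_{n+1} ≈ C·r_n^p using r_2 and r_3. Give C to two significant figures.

C ≈ r_3 / r_2^2
  = 7.600e-20 / (1.233e-10)^2
  = 7.600e-20 / 1.52029e-20 ≈ 4.999

5.0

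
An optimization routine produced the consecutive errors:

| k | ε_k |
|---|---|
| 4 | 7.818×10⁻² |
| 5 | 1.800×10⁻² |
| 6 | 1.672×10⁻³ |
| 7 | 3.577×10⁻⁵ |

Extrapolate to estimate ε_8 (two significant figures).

7.1e-8

First estimate the order: p ≈ ln(ε_7/ε_6) / ln(ε_6/ε_5) = ln(3.577×10⁻⁵/1.672×10⁻³)/ln(1.672×10⁻³/1.800×10⁻²) = ln(0.0213935)/ln(0.0928889) ≈ 1.6179.
Then ε_8 ≈ ε_7·(ε_7/ε_6)^p = 3.577×10⁻⁵·(0.0213935)^1.6179 = 3.577×10⁻⁵·0.00198867 ≈ 7.113e-08.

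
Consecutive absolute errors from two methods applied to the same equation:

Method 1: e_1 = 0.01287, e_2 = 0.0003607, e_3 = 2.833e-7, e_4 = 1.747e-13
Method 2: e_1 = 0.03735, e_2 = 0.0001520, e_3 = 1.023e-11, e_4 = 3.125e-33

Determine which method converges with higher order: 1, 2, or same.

Method 1: p ≈ ln(1.747e-13/2.833e-7)/ln(2.833e-7/0.0003607) ≈ 2.00.
Method 2: p ≈ ln(3.125e-33/1.023e-11)/ln(1.023e-11/0.0001520) ≈ 3.00.
Method 2 has the higher order (≈3.0 vs ≈2.0).

2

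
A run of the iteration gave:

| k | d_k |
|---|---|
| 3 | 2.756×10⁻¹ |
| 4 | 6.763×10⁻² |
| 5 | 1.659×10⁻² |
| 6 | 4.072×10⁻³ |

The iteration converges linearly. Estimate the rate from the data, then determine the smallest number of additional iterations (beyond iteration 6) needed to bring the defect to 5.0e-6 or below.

5

Rate ρ ≈ d_6/d_5 = 4.072×10⁻³/1.659×10⁻² = 0.2454.
After j more steps, d_{6+j} ≈ 4.072×10⁻³·ρ^j; need ρ^j ≤ 5.0e-6/4.072×10⁻³ = 0.0012279.
j ≥ ln(0.0012279)/ln(0.2454) = -6.7024/-1.40487 = 4.771.
So 5 more iterations are needed.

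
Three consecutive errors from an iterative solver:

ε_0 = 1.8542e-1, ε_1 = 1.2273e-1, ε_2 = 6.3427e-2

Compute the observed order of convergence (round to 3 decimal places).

1.600

p ≈ ln(ε_2/ε_1) / ln(ε_1/ε_0)
  = ln(6.3427e-2/1.2273e-1) / ln(1.2273e-1/1.8542e-1)
  = ln(0.516801) / ln(0.661903)
  = -0.660097 / -0.412636 ≈ 1.599708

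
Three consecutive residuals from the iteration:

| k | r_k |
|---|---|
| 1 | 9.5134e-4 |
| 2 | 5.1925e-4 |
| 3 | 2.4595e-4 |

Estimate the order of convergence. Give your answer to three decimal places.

p ≈ ln(r_3/r_2) / ln(r_2/r_1)
  = ln(2.4595e-4/5.1925e-4) / ln(5.1925e-4/9.5134e-4)
  = ln(0.473664) / ln(0.545809)
  = -0.747257 / -0.605486 ≈ 1.234144

1.234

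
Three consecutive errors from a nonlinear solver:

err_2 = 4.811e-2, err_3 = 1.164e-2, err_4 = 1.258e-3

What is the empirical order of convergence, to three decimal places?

p ≈ ln(err_4/err_3) / ln(err_3/err_2)
  = ln(1.258e-3/1.164e-2) / ln(1.164e-2/4.811e-2)
  = ln(0.108076) / ln(0.241946)
  = -2.224921 / -1.419041 ≈ 1.567905

1.568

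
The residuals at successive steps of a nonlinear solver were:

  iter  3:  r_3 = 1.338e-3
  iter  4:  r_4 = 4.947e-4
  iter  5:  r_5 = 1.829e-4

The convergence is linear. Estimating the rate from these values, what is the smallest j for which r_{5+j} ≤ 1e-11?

Rate ρ ≈ r_5/r_4 = 1.829e-4/4.947e-4 = 0.3697.
After j more steps, r_{5+j} ≈ 1.829e-4·ρ^j; need ρ^j ≤ 1e-11/1.829e-4 = 5.46747e-08.
j ≥ ln(5.46747e-08)/ln(0.3697) = -16.7219/-0.99506 = 16.805.
So 17 more iterations are needed.

17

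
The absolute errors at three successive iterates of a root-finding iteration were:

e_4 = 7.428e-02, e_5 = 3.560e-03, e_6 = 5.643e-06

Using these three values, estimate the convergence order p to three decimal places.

p ≈ ln(e_6/e_5) / ln(e_5/e_4)
  = ln(5.643e-06/3.560e-03) / ln(3.560e-03/7.428e-02)
  = ln(0.00158511) / ln(0.0479268)
  = -6.447101 / -3.038080 ≈ 2.122097

2.122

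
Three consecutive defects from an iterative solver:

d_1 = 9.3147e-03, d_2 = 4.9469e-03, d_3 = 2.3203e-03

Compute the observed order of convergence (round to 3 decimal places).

1.196

p ≈ ln(d_3/d_2) / ln(d_2/d_1)
  = ln(2.3203e-03/4.9469e-03) / ln(4.9469e-03/9.3147e-03)
  = ln(0.469041) / ln(0.531085)
  = -0.757065 / -0.632833 ≈ 1.196311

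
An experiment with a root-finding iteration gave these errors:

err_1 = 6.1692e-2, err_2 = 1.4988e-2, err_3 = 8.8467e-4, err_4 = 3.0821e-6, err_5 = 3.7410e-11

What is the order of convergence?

Consecutive ratios: err_5/err_4 = 3.7410e-11/3.0821e-6 = 1.21378e-05, err_4/err_3 = 3.0821e-6/8.8467e-4 = 0.0034839.
p ≈ ln(1.21378e-05)/ln(0.0034839) = -11.3192/-5.6596 ≈ 2.00.
So the convergence is quadratic (order 2).

2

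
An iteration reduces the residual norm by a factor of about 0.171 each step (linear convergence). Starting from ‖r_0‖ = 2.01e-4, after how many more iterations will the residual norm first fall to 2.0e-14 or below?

14

After k steps, ‖r_k‖ ≈ 2.01e-4·0.171^k.
Need 0.171^k ≤ 2.0e-14/2.01e-4 = 9.95025e-11.
k ≥ ln(9.95025e-11)/ln(0.171) = -23.0308/-1.76609 = 13.041.
Smallest integer k = 14.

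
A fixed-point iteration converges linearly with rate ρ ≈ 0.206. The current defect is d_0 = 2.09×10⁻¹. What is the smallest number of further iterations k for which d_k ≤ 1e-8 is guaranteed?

After k steps, d_k ≈ 2.09×10⁻¹·0.206^k.
Need 0.206^k ≤ 1e-8/2.09×10⁻¹ = 4.78469e-08.
k ≥ ln(4.78469e-08)/ln(0.206) = -16.8553/-1.57988 = 10.669.
Smallest integer k = 11.

11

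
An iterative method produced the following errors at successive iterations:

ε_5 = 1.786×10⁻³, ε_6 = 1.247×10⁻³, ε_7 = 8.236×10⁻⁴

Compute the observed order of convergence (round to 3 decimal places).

1.155

p ≈ ln(ε_7/ε_6) / ln(ε_6/ε_5)
  = ln(8.236×10⁻⁴/1.247×10⁻³) / ln(1.247×10⁻³/1.786×10⁻³)
  = ln(0.660465) / ln(0.698208)
  = -0.414811 / -0.359238 ≈ 1.154697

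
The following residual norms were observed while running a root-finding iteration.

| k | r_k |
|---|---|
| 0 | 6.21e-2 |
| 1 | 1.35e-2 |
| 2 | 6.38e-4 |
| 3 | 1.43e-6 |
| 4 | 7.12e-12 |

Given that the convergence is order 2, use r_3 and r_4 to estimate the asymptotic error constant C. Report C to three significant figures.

3.48

C ≈ r_4 / r_3^2
  = 7.12e-12 / (1.43e-6)^2
  = 7.12e-12 / 2.0449e-12 ≈ 3.4818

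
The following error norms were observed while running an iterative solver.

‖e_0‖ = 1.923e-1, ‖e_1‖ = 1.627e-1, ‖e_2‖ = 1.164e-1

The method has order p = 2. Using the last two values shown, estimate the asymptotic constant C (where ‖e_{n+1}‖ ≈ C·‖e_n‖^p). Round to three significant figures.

4.40

C ≈ ‖e_2‖ / ‖e_1‖^2
  = 1.164e-1 / (1.627e-1)^2
  = 1.164e-1 / 0.0264713 ≈ 4.3972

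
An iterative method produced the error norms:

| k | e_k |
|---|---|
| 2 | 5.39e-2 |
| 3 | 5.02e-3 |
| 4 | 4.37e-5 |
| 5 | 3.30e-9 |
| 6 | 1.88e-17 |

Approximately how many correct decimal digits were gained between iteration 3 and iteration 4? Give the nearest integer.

Digits gained ≈ log₁₀(e_3/e_4) = log₁₀(5.02e-3/4.37e-5) = log₁₀(114.874) ≈ 2.060.

2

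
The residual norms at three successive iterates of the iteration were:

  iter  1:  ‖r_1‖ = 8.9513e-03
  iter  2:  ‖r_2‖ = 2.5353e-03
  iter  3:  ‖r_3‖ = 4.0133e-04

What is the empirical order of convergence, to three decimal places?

p ≈ ln(‖r_3‖/‖r_2‖) / ln(‖r_2‖/‖r_1‖)
  = ln(4.0133e-04/2.5353e-03) / ln(2.5353e-03/8.9513e-03)
  = ln(0.158297) / ln(0.283233)
  = -1.843282 / -1.261485 ≈ 1.461200

1.461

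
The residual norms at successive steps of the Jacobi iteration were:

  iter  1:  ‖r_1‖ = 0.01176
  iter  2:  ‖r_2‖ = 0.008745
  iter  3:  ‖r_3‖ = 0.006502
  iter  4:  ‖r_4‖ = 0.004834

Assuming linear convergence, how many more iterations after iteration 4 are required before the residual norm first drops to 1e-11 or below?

Rate ρ ≈ ‖r_4‖/‖r_3‖ = 0.004834/0.006502 = 0.7435.
After j more steps, ‖r_{4+j}‖ ≈ 0.004834·ρ^j; need ρ^j ≤ 1e-11/0.004834 = 2.06868e-09.
j ≥ ln(2.06868e-09)/ln(0.7435) = -19.9964/-0.29639 = 67.467.
So 68 more iterations are needed.

68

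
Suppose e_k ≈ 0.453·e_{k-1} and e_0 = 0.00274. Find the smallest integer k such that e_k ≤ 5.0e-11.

After k steps, e_k ≈ 0.00274·0.453^k.
Need 0.453^k ≤ 5.0e-11/0.00274 = 1.82482e-08.
k ≥ ln(1.82482e-08)/ln(0.453) = -17.8192/-0.79186 = 22.503.
Smallest integer k = 23.

23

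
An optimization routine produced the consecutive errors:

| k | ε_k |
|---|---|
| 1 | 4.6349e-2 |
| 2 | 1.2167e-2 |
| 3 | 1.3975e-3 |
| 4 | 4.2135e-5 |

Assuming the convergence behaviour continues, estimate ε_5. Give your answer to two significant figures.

1.5e-7

First estimate the order: p ≈ ln(ε_4/ε_3) / ln(ε_3/ε_2) = ln(4.2135e-5/1.3975e-3)/ln(1.3975e-3/1.2167e-2) = ln(0.0301503)/ln(0.11486) ≈ 1.6181.
Then ε_5 ≈ ε_4·(ε_4/ε_3)^p = 4.2135e-5·(0.0301503)^1.6181 = 4.2135e-5·0.00346212 ≈ 1.459e-07.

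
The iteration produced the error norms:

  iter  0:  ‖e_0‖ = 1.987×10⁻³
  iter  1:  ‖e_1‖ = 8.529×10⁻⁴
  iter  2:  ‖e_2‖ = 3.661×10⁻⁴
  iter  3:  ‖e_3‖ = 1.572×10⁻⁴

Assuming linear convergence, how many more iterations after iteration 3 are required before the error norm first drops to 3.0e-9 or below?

13

Rate ρ ≈ ‖e_3‖/‖e_2‖ = 1.572×10⁻⁴/3.661×10⁻⁴ = 0.4294.
After j more steps, ‖e_{3+j}‖ ≈ 1.572×10⁻⁴·ρ^j; need ρ^j ≤ 3.0e-9/1.572×10⁻⁴ = 1.9084e-05.
j ≥ ln(1.9084e-05)/ln(0.4294) = -10.8667/-0.84537 = 12.854.
So 13 more iterations are needed.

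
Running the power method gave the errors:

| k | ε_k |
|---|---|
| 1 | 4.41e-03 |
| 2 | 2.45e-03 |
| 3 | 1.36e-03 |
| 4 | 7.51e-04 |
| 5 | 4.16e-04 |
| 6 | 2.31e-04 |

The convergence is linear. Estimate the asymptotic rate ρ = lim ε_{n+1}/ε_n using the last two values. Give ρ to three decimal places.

ρ ≈ ε_6/ε_5 = 2.31e-04/4.16e-04 = 0.55529

0.555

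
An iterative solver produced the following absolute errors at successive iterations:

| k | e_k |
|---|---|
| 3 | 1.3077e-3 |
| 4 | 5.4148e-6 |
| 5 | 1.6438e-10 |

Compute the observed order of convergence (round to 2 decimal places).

p ≈ ln(e_5/e_4) / ln(e_4/e_3)
  = ln(1.6438e-10/5.4148e-6) / ln(5.4148e-6/1.3077e-3)
  = ln(3.03575e-05) / ln(0.00414071)
  = -10.40247 / -5.48689 ≈ 1.89588

1.90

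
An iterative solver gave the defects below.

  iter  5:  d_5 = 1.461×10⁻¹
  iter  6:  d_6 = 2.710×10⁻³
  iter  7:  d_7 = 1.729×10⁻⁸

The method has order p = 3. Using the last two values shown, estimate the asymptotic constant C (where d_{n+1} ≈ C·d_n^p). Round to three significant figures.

C ≈ d_7 / d_6^3
  = 1.729×10⁻⁸ / (2.710×10⁻³)^3
  = 1.729×10⁻⁸ / 1.99025e-08 ≈ 0.86873

0.869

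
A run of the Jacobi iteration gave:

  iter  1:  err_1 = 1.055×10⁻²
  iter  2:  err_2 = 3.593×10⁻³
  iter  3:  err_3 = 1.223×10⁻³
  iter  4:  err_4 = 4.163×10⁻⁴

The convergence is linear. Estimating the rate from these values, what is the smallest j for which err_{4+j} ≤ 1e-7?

8

Rate ρ ≈ err_4/err_3 = 4.163×10⁻⁴/1.223×10⁻³ = 0.3404.
After j more steps, err_{4+j} ≈ 4.163×10⁻⁴·ρ^j; need ρ^j ≤ 1e-7/4.163×10⁻⁴ = 0.000240211.
j ≥ ln(0.000240211)/ln(0.3404) = -8.3340/-1.07763 = 7.734.
So 8 more iterations are needed.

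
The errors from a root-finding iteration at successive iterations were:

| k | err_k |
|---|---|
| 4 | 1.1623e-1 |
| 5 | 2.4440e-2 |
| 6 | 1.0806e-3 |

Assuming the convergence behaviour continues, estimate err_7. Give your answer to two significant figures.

2.1e-6

First estimate the order: p ≈ ln(err_6/err_5) / ln(err_5/err_4) = ln(1.0806e-3/2.4440e-2)/ln(2.4440e-2/1.1623e-1) = ln(0.0442144)/ln(0.210273) ≈ 2.0000.
Then err_7 ≈ err_6·(err_6/err_5)^p = 1.0806e-3·(0.0442144)^2.0000 = 1.0806e-3·0.00195491 ≈ 2.112e-06.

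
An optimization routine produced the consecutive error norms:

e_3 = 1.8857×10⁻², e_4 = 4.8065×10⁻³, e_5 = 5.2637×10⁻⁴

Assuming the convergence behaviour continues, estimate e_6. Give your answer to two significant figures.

First estimate the order: p ≈ ln(e_5/e_4) / ln(e_4/e_3) = ln(5.2637×10⁻⁴/4.8065×10⁻³)/ln(4.8065×10⁻³/1.8857×10⁻²) = ln(0.109512)/ln(0.254892) ≈ 1.6180.
Then e_6 ≈ e_5·(e_5/e_4)^p = 5.2637×10⁻⁴·(0.109512)^1.6180 = 5.2637×10⁻⁴·0.0279157 ≈ 1.469e-05.

1.5e-5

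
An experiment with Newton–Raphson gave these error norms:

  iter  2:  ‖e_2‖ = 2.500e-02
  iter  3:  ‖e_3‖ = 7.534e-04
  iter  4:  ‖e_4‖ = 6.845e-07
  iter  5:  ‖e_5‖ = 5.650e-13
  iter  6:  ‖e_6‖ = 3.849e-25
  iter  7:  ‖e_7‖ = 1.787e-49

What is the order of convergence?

Consecutive ratios: ‖e_7‖/‖e_6‖ = 1.787e-49/3.849e-25 = 4.64276e-25, ‖e_6‖/‖e_5‖ = 3.849e-25/5.650e-13 = 6.81239e-13.
p ≈ ln(4.64276e-25)/ln(6.81239e-13) = -56.0293/-28.0149 ≈ 2.00.
So the convergence is quadratic (order 2).

2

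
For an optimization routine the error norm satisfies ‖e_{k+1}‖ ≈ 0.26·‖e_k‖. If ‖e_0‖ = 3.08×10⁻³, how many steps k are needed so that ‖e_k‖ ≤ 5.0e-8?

9

After k steps, ‖e_k‖ ≈ 3.08×10⁻³·0.26^k.
Need 0.26^k ≤ 5.0e-8/3.08×10⁻³ = 1.62338e-05.
k ≥ ln(1.62338e-05)/ln(0.26) = -11.0284/-1.34707 = 8.187.
Smallest integer k = 9.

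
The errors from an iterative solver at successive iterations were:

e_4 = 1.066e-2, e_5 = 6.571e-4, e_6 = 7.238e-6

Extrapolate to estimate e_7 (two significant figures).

First estimate the order: p ≈ ln(e_6/e_5) / ln(e_5/e_4) = ln(7.238e-6/6.571e-4)/ln(6.571e-4/1.066e-2) = ln(0.0110151)/ln(0.0616417) ≈ 1.6180.
Then e_7 ≈ e_6·(e_6/e_5)^p = 7.238e-6·(0.0110151)^1.6180 = 7.238e-6·0.000679106 ≈ 4.915e-09.

4.9e-9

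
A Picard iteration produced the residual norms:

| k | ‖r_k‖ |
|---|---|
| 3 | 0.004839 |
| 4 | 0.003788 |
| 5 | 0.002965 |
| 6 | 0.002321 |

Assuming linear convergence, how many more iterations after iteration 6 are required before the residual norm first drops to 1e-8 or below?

Rate ρ ≈ ‖r_6‖/‖r_5‖ = 0.002321/0.002965 = 0.7828.
After j more steps, ‖r_{6+j}‖ ≈ 0.002321·ρ^j; need ρ^j ≤ 1e-8/0.002321 = 4.30849e-06.
j ≥ ln(4.30849e-06)/ln(0.7828) = -12.3549/-0.24488 = 50.453.
So 51 more iterations are needed.

51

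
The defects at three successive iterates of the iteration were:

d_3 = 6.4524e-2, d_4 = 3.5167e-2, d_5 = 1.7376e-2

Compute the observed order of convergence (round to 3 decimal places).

p ≈ ln(d_5/d_4) / ln(d_4/d_3)
  = ln(1.7376e-2/3.5167e-2) / ln(3.5167e-2/6.4524e-2)
  = ln(0.4941) / ln(0.545022)
  = -0.705017 / -0.606929 ≈ 1.161614

1.162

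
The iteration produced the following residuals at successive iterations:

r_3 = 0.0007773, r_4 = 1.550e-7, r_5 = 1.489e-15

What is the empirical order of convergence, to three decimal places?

p ≈ ln(r_5/r_4) / ln(r_4/r_3)
  = ln(1.489e-15/1.550e-7) / ln(1.550e-7/0.0007773)
  = ln(9.60645e-09) / ln(0.000199408)
  = -18.460831 / -8.520158 ≈ 2.166724

2.167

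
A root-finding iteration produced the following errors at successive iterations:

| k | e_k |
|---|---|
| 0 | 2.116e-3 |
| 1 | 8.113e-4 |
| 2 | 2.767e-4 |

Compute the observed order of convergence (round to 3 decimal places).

p ≈ ln(e_2/e_1) / ln(e_1/e_0)
  = ln(2.767e-4/8.113e-4) / ln(8.113e-4/2.116e-3)
  = ln(0.341058) / ln(0.383412)
  = -1.075703 / -0.958645 ≈ 1.122108

1.122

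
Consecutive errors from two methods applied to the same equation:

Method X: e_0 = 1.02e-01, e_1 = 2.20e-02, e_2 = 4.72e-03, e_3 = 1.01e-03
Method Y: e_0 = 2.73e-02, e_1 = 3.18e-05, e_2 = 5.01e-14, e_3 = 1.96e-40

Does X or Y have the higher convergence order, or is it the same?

Method X: p ≈ ln(1.01e-03/4.72e-03)/ln(4.72e-03/2.20e-02) ≈ 1.00.
Method Y: p ≈ ln(1.96e-40/5.01e-14)/ln(5.01e-14/3.18e-05) ≈ 3.00.
Method Y has the higher order (≈3.0 vs ≈1.0).

Y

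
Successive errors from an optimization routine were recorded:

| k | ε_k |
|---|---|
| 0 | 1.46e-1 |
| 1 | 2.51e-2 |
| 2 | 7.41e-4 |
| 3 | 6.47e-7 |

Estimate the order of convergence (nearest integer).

Consecutive ratios: ε_3/ε_2 = 6.47e-7/7.41e-4 = 0.000873144, ε_2/ε_1 = 7.41e-4/2.51e-2 = 0.0295219.
p ≈ ln(0.000873144)/ln(0.0295219) = -7.0434/-3.5226 ≈ 2.00.
So the convergence is quadratic (order 2).

2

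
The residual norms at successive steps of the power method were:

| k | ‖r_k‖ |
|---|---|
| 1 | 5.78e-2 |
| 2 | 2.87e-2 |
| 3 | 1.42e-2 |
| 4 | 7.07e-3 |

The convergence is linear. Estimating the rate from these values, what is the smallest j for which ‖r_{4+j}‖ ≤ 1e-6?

13

Rate ρ ≈ ‖r_4‖/‖r_3‖ = 7.07e-3/1.42e-2 = 0.4979.
After j more steps, ‖r_{4+j}‖ ≈ 7.07e-3·ρ^j; need ρ^j ≤ 1e-6/7.07e-3 = 0.000141443.
j ≥ ln(0.000141443)/ln(0.4979) = -8.8636/-0.69736 = 12.710.
So 13 more iterations are needed.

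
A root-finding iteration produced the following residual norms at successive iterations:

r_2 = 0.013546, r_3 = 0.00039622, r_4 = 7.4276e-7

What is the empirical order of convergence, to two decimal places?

p ≈ ln(r_4/r_3) / ln(r_3/r_2)
  = ln(7.4276e-7/0.00039622) / ln(0.00039622/0.013546)
  = ln(0.00187462) / ln(0.02925)
  = -6.27935 / -3.53188 ≈ 1.77791

1.78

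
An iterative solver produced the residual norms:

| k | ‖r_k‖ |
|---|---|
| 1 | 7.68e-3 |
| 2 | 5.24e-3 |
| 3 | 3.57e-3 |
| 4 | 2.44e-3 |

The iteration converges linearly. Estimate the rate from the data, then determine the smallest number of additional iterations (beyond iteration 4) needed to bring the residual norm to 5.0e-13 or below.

59

Rate ρ ≈ ‖r_4‖/‖r_3‖ = 2.44e-3/3.57e-3 = 0.6835.
After j more steps, ‖r_{4+j}‖ ≈ 2.44e-3·ρ^j; need ρ^j ≤ 5.0e-13/2.44e-3 = 2.04918e-10.
j ≥ ln(2.04918e-10)/ln(0.6835) = -22.3084/-0.38053 = 58.625.
So 59 more iterations are needed.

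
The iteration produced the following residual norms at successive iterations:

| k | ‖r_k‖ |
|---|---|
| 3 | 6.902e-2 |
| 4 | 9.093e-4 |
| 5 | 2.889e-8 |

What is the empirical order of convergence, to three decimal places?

p ≈ ln(‖r_5‖/‖r_4‖) / ln(‖r_4‖/‖r_3‖)
  = ln(2.889e-8/9.093e-4) / ln(9.093e-4/6.902e-2)
  = ln(3.17717e-05) / ln(0.0131744)
  = -10.356935 / -4.329480 ≈ 2.392189

2.392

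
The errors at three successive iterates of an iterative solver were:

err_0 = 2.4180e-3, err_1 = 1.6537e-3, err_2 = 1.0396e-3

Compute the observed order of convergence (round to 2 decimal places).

1.22

p ≈ ln(err_2/err_1) / ln(err_1/err_0)
  = ln(1.0396e-3/1.6537e-3) / ln(1.6537e-3/2.4180e-3)
  = ln(0.628651) / ln(0.683912)
  = -0.46418 / -0.37993 ≈ 1.22175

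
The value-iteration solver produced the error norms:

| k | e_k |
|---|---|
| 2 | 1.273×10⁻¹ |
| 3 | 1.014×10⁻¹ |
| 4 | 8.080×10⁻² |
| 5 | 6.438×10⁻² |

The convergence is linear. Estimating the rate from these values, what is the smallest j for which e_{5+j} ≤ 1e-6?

49

Rate ρ ≈ e_5/e_4 = 6.438×10⁻²/8.080×10⁻² = 0.7968.
After j more steps, e_{5+j} ≈ 6.438×10⁻²·ρ^j; need ρ^j ≤ 1e-6/6.438×10⁻² = 1.55328e-05.
j ≥ ln(1.55328e-05)/ln(0.7968) = -11.0726/-0.22715 = 48.746.
So 49 more iterations are needed.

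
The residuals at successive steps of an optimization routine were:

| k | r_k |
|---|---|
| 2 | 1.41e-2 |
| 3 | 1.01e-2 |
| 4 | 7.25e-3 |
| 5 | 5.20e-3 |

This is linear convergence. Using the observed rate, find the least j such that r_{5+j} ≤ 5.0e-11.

56

Rate ρ ≈ r_5/r_4 = 5.20e-3/7.25e-3 = 0.7172.
After j more steps, r_{5+j} ≈ 5.20e-3·ρ^j; need ρ^j ≤ 5.0e-11/5.20e-3 = 9.61538e-09.
j ≥ ln(9.61538e-09)/ln(0.7172) = -18.4599/-0.33240 = 55.535.
So 56 more iterations are needed.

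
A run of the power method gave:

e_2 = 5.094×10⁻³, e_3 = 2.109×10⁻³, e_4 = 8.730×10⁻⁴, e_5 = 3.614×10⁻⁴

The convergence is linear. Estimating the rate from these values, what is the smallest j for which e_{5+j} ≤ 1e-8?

Rate ρ ≈ e_5/e_4 = 3.614×10⁻⁴/8.730×10⁻⁴ = 0.4140.
After j more steps, e_{5+j} ≈ 3.614×10⁻⁴·ρ^j; need ρ^j ≤ 1e-8/3.614×10⁻⁴ = 2.76702e-05.
j ≥ ln(2.76702e-05)/ln(0.4140) = -10.4952/-0.88189 = 11.901.
So 12 more iterations are needed.

12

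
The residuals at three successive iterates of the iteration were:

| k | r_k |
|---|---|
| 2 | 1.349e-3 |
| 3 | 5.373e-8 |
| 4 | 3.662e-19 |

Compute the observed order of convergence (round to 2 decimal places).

p ≈ ln(r_4/r_3) / ln(r_3/r_2)
  = ln(3.662e-19/5.373e-8) / ln(5.373e-8/1.349e-3)
  = ln(6.81556e-12) / ln(3.98295e-05)
  = -25.71181 / -10.13090 ≈ 2.53796

2.54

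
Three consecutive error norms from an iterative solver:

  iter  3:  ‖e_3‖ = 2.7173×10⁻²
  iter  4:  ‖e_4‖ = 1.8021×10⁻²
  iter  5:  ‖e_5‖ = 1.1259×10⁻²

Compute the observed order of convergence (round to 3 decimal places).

p ≈ ln(‖e_5‖/‖e_4‖) / ln(‖e_4‖/‖e_3‖)
  = ln(1.1259×10⁻²/1.8021×10⁻²) / ln(1.8021×10⁻²/2.7173×10⁻²)
  = ln(0.624771) / ln(0.663195)
  = -0.470370 / -0.410686 ≈ 1.145328

1.145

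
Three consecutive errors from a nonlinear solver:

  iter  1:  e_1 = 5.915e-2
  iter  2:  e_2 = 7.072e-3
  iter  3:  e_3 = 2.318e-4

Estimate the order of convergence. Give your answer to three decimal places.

p ≈ ln(e_3/e_2) / ln(e_2/e_1)
  = ln(2.318e-4/7.072e-3) / ln(7.072e-3/5.915e-2)
  = ln(0.0327771) / ln(0.11956)
  = -3.418025 / -2.123937 ≈ 1.609287

1.609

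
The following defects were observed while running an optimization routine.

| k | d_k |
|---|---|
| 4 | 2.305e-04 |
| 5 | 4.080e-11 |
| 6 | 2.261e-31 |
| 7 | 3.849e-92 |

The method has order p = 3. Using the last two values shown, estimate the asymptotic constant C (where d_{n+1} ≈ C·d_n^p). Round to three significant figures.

C ≈ d_7 / d_6^3
  = 3.849e-92 / (2.261e-31)^3
  = 3.849e-92 / 1.15585e-92 ≈ 3.33

3.33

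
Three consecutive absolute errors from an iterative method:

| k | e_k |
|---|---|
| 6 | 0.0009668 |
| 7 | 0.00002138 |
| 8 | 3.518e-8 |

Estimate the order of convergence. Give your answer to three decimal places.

1.682

p ≈ ln(e_8/e_7) / ln(e_7/e_6)
  = ln(3.518e-8/0.00002138) / ln(0.00002138/0.0009668)
  = ln(0.00164546) / ln(0.0221142)
  = -6.409735 / -3.811535 ≈ 1.681668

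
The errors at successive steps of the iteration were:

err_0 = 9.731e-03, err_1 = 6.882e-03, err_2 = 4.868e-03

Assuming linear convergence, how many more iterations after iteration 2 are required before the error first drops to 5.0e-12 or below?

Rate ρ ≈ err_2/err_1 = 4.868e-03/6.882e-03 = 0.7074.
After j more steps, err_{2+j} ≈ 4.868e-03·ρ^j; need ρ^j ≤ 5.0e-12/4.868e-03 = 1.02712e-09.
j ≥ ln(1.02712e-09)/ln(0.7074) = -20.6965/-0.34616 = 59.789.
So 60 more iterations are needed.

60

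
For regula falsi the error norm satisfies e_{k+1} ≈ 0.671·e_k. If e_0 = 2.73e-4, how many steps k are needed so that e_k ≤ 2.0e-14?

After k steps, e_k ≈ 2.73e-4·0.671^k.
Need 0.671^k ≤ 2.0e-14/2.73e-4 = 7.32601e-11.
k ≥ ln(7.32601e-11)/ln(0.671) = -23.3370/-0.39899 = 58.490.
Smallest integer k = 59.

59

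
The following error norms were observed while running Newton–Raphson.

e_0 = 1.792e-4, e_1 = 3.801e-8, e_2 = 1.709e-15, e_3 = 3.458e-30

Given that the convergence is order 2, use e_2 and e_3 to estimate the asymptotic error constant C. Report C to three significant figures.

C ≈ e_3 / e_2^2
  = 3.458e-30 / (1.709e-15)^2
  = 3.458e-30 / 2.92068e-30 ≈ 1.184

1.18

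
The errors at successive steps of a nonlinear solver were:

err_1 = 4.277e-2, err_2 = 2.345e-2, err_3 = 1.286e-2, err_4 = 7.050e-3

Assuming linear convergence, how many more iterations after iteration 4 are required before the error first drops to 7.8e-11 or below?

31

Rate ρ ≈ err_4/err_3 = 7.050e-3/1.286e-2 = 0.5482.
After j more steps, err_{4+j} ≈ 7.050e-3·ρ^j; need ρ^j ≤ 7.8e-11/7.050e-3 = 1.10638e-08.
j ≥ ln(1.10638e-08)/ln(0.5482) = -18.3196/-0.60112 = 30.476.
So 31 more iterations are needed.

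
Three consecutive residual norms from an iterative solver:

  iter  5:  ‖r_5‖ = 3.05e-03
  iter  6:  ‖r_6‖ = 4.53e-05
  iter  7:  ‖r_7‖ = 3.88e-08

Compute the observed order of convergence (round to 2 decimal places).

p ≈ ln(‖r_7‖/‖r_6‖) / ln(‖r_6‖/‖r_5‖)
  = ln(3.88e-08/4.53e-05) / ln(4.53e-05/3.05e-03)
  = ln(0.000856512) / ln(0.0148525)
  = -7.06264 / -4.20959 ≈ 1.67775

1.68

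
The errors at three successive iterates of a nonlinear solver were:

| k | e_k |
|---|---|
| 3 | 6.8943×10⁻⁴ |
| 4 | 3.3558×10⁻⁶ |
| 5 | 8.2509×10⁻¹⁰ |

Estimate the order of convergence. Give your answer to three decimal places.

1.561

p ≈ ln(e_5/e_4) / ln(e_4/e_3)
  = ln(8.2509×10⁻¹⁰/3.3558×10⁻⁶) / ln(3.3558×10⁻⁶/6.8943×10⁻⁴)
  = ln(0.00024587) / ln(0.0048675)
  = -8.310708 / -5.325175 ≈ 1.560645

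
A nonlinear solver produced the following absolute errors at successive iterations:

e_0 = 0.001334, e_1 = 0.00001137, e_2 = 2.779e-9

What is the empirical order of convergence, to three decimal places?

1.745

p ≈ ln(e_2/e_1) / ln(e_1/e_0)
  = ln(2.779e-9/0.00001137) / ln(0.00001137/0.001334)
  = ln(0.000244415) / ln(0.00852324)
  = -8.316643 / -4.764959 ≈ 1.745376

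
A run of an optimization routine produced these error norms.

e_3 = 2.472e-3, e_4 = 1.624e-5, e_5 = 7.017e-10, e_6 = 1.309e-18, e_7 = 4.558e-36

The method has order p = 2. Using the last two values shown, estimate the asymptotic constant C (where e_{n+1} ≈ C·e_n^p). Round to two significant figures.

2.7

C ≈ e_7 / e_6^2
  = 4.558e-36 / (1.309e-18)^2
  = 4.558e-36 / 1.71348e-36 ≈ 2.6601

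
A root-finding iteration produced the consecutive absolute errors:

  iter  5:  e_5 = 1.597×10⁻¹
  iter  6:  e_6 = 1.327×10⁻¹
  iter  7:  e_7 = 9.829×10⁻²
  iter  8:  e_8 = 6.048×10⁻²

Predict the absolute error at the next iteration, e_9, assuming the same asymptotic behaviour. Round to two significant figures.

First estimate the order: p ≈ ln(e_8/e_7) / ln(e_7/e_6) = ln(6.048×10⁻²/9.829×10⁻²)/ln(9.829×10⁻²/1.327×10⁻¹) = ln(0.615322)/ln(0.740693) ≈ 1.6178.
Then e_9 ≈ e_8·(e_8/e_7)^p = 6.048×10⁻²·(0.615322)^1.6178 = 6.048×10⁻²·0.455837 ≈ 0.02757.

2.8e-2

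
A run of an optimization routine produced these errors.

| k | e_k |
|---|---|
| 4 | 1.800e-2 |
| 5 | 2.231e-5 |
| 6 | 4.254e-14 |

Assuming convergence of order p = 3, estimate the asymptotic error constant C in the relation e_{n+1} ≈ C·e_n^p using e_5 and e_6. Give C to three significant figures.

3.83

C ≈ e_6 / e_5^3
  = 4.254e-14 / (2.231e-5)^3
  = 4.254e-14 / 1.11045e-14 ≈ 3.8309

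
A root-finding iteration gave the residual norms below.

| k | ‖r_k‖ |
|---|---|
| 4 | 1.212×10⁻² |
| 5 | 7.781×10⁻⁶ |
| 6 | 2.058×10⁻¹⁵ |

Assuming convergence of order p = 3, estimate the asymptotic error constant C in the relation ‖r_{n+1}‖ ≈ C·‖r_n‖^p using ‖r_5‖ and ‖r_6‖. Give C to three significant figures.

C ≈ ‖r_6‖ / ‖r_5‖^3
  = 2.058×10⁻¹⁵ / (7.781×10⁻⁶)^3
  = 2.058×10⁻¹⁵ / 4.71093e-16 ≈ 4.3686

4.37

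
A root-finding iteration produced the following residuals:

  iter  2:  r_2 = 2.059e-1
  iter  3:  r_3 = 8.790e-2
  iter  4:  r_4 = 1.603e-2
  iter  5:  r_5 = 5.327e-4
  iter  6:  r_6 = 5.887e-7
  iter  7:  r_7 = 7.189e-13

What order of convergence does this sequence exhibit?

2

Consecutive ratios: r_7/r_6 = 7.189e-13/5.887e-7 = 1.22117e-06, r_6/r_5 = 5.887e-7/5.327e-4 = 0.00110512.
p ≈ ln(1.22117e-06)/ln(0.00110512) = -13.6157/-6.8078 ≈ 2.00.
So the convergence is quadratic (order 2).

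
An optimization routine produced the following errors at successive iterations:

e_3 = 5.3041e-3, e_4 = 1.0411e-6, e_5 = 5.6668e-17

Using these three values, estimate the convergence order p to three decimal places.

2.769

p ≈ ln(e_5/e_4) / ln(e_4/e_3)
  = ln(5.6668e-17/1.0411e-6) / ln(1.0411e-6/5.3041e-3)
  = ln(5.44309e-11) / ln(0.000196282)
  = -23.634089 / -8.535958 ≈ 2.768768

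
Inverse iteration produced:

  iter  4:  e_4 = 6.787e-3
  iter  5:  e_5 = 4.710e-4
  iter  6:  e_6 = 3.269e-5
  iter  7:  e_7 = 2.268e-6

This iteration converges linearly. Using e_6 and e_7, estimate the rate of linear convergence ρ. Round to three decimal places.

0.069

ρ ≈ e_7/e_6 = 2.268e-6/3.269e-5 = 0.06938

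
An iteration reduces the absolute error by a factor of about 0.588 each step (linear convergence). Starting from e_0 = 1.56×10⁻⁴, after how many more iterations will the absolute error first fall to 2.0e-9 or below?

After k steps, e_k ≈ 1.56×10⁻⁴·0.588^k.
Need 0.588^k ≤ 2.0e-9/1.56×10⁻⁴ = 1.28205e-05.
k ≥ ln(1.28205e-05)/ln(0.588) = -11.2645/-0.53103 = 21.213.
Smallest integer k = 22.

22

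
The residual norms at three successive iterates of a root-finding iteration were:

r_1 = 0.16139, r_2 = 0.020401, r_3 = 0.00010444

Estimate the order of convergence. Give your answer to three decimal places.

2.550

p ≈ ln(r_3/r_2) / ln(r_2/r_1)
  = ln(0.00010444/0.020401) / ln(0.020401/0.16139)
  = ln(0.00511936) / ln(0.126408)
  = -5.274726 / -2.068241 ≈ 2.550344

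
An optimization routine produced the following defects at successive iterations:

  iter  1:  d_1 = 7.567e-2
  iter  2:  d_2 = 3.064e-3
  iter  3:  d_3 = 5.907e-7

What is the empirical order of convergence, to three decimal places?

2.668

p ≈ ln(d_3/d_2) / ln(d_2/d_1)
  = ln(5.907e-7/3.064e-3) / ln(3.064e-3/7.567e-2)
  = ln(0.000192787) / ln(0.0404916)
  = -8.553925 / -3.206661 ≈ 2.667549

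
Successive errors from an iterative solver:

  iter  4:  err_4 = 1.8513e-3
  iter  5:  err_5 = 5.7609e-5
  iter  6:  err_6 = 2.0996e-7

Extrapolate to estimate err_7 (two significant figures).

First estimate the order: p ≈ ln(err_6/err_5) / ln(err_5/err_4) = ln(2.0996e-7/5.7609e-5)/ln(5.7609e-5/1.8513e-3) = ln(0.00364457)/ln(0.0311181) ≈ 1.6180.
Then err_7 ≈ err_6·(err_6/err_5)^p = 2.0996e-7·(0.00364457)^1.6180 = 2.0996e-7·0.000113434 ≈ 2.382e-11.

2.4e-11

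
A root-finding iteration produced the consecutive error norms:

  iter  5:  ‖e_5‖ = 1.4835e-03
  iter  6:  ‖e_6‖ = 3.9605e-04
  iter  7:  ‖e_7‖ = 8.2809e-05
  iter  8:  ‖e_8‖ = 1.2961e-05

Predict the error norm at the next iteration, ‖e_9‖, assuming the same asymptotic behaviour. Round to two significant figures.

First estimate the order: p ≈ ln(‖e_8‖/‖e_7‖) / ln(‖e_7‖/‖e_6‖) = ln(1.2961e-05/8.2809e-05)/ln(8.2809e-05/3.9605e-04) = ln(0.156517)/ln(0.209087) ≈ 1.1850.
Then ‖e_9‖ ≈ ‖e_8‖·(‖e_8‖/‖e_7‖)^p = 1.2961e-05·(0.156517)^1.1850 = 1.2961e-05·0.111059 ≈ 1.439e-06.

1.4e-6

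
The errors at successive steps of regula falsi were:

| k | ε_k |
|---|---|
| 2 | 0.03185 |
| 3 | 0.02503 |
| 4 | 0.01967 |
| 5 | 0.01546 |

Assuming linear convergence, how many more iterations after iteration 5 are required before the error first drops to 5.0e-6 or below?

34

Rate ρ ≈ ε_5/ε_4 = 0.01546/0.01967 = 0.7860.
After j more steps, ε_{5+j} ≈ 0.01546·ρ^j; need ρ^j ≤ 5.0e-6/0.01546 = 0.000323415.
j ≥ ln(0.000323415)/ln(0.7860) = -8.0366/-0.24080 = 33.375.
So 34 more iterations are needed.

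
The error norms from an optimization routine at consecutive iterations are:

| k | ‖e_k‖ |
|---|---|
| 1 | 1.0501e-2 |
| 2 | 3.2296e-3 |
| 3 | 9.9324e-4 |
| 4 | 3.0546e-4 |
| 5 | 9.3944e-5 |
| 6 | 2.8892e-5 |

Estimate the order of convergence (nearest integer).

1

Consecutive ratios: ‖e_6‖/‖e_5‖ = 2.8892e-5/9.3944e-5 = 0.307545, ‖e_5‖/‖e_4‖ = 9.3944e-5/3.0546e-4 = 0.307549.
p ≈ ln(0.307545)/ln(0.307549) = -1.1791/-1.1791 ≈ 1.00.
So the convergence is linear (order 1).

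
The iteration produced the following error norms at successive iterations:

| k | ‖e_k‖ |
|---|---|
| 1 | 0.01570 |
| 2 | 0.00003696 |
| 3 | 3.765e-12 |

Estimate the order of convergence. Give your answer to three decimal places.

p ≈ ln(‖e_3‖/‖e_2‖) / ln(‖e_2‖/‖e_1‖)
  = ln(3.765e-12/0.00003696) / ln(0.00003696/0.01570)
  = ln(1.01867e-07) / ln(0.00235414)
  = -16.099598 / -6.051580 ≈ 2.660396

2.660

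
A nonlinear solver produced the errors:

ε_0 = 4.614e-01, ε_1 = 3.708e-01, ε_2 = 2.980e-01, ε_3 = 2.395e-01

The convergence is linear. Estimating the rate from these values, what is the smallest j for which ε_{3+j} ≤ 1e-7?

68

Rate ρ ≈ ε_3/ε_2 = 2.395e-01/2.980e-01 = 0.8037.
After j more steps, ε_{3+j} ≈ 2.395e-01·ρ^j; need ρ^j ≤ 1e-7/2.395e-01 = 4.17537e-07.
j ≥ ln(4.17537e-07)/ln(0.8037) = -14.6889/-0.21853 = 67.217.
So 68 more iterations are needed.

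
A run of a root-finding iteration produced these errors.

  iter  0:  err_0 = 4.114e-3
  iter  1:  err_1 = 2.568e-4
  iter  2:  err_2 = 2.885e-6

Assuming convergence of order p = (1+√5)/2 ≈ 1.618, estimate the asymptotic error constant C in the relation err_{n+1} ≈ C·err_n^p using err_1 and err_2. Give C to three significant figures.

1.86

C ≈ err_2 / err_1^1.618
  = 2.885e-6 / (2.568e-4)^1.618
  = 2.885e-6 / 1.5514e-06 ≈ 1.8596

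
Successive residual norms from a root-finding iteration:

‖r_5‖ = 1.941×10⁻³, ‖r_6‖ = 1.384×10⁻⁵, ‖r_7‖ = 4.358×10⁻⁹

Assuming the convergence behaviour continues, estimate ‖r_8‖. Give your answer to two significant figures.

First estimate the order: p ≈ ln(‖r_7‖/‖r_6‖) / ln(‖r_6‖/‖r_5‖) = ln(4.358×10⁻⁹/1.384×10⁻⁵)/ln(1.384×10⁻⁵/1.941×10⁻³) = ln(0.000314884)/ln(0.00713035) ≈ 1.6311.
Then ‖r_8‖ ≈ ‖r_7‖·(‖r_7‖/‖r_6‖)^p = 4.358×10⁻⁹·(0.000314884)^1.6311 = 4.358×10⁻⁹·1.94148e-06 ≈ 8.461e-15.

8.5e-15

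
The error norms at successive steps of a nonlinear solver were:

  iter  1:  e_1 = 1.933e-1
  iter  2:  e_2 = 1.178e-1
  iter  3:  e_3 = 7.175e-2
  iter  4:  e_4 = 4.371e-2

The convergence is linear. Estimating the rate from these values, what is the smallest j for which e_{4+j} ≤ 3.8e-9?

33

Rate ρ ≈ e_4/e_3 = 4.371e-2/7.175e-2 = 0.6092.
After j more steps, e_{4+j} ≈ 4.371e-2·ρ^j; need ρ^j ≤ 3.8e-9/4.371e-2 = 8.69366e-08.
j ≥ ln(8.69366e-08)/ln(0.6092) = -16.2581/-0.49561 = 32.804.
So 33 more iterations are needed.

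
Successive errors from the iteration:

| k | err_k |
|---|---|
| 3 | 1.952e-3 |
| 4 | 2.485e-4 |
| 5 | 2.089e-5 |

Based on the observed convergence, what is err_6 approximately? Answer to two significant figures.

1.1e-6

First estimate the order: p ≈ ln(err_5/err_4) / ln(err_4/err_3) = ln(2.089e-5/2.485e-4)/ln(2.485e-4/1.952e-3) = ln(0.0840644)/ln(0.127305) ≈ 1.2013.
Then err_6 ≈ err_5·(err_5/err_4)^p = 2.089e-5·(0.0840644)^1.2013 = 2.089e-5·0.0510666 ≈ 1.067e-06.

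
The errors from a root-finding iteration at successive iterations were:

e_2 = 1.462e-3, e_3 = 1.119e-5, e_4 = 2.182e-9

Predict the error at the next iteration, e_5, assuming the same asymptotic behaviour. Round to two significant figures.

First estimate the order: p ≈ ln(e_4/e_3) / ln(e_3/e_2) = ln(2.182e-9/1.119e-5)/ln(1.119e-5/1.462e-3) = ln(0.000194996)/ln(0.0076539) ≈ 1.7532.
Then e_5 ≈ e_4·(e_4/e_3)^p = 2.182e-9·(0.000194996)^1.7532 = 2.182e-9·3.13093e-07 ≈ 6.832e-16.

6.8e-16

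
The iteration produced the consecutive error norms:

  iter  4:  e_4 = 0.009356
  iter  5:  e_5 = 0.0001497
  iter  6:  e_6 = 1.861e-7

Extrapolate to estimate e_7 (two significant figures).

3.7e-12

First estimate the order: p ≈ ln(e_6/e_5) / ln(e_5/e_4) = ln(1.861e-7/0.0001497)/ln(0.0001497/0.009356) = ln(0.00124315)/ln(0.0160004) ≈ 1.6179.
Then e_7 ≈ e_6·(e_6/e_5)^p = 1.861e-7·(0.00124315)^1.6179 = 1.861e-7·1.99173e-05 ≈ 3.707e-12.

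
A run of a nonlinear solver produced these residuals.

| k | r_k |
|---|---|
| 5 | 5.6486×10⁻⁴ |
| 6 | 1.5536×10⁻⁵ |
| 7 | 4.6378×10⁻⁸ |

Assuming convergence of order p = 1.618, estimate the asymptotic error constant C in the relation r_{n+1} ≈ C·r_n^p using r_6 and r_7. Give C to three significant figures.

C ≈ r_7 / r_6^1.618
  = 4.6378×10⁻⁸ / (1.5536×10⁻⁵)^1.618
  = 4.6378×10⁻⁸ / 1.65801e-08 ≈ 2.7972

2.80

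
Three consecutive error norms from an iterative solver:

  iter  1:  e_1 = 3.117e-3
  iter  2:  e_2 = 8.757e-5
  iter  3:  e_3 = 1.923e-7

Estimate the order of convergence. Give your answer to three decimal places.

p ≈ ln(e_3/e_2) / ln(e_2/e_1)
  = ln(1.923e-7/8.757e-5) / ln(8.757e-5/3.117e-3)
  = ln(0.00219596) / ln(0.0280943)
  = -6.121136 / -3.572189 ≈ 1.713553

1.714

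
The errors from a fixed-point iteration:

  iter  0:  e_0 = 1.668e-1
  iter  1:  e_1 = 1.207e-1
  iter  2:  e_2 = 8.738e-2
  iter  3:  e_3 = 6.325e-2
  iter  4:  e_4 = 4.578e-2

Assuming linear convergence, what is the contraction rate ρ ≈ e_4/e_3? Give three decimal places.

ρ ≈ e_4/e_3 = 4.578e-2/6.325e-2 = 0.72379

0.724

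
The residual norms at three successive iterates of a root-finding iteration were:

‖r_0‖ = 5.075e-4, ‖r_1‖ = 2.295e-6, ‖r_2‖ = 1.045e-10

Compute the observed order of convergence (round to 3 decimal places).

p ≈ ln(‖r_2‖/‖r_1‖) / ln(‖r_1‖/‖r_0‖)
  = ln(1.045e-10/2.295e-6) / ln(2.295e-6/5.075e-4)
  = ln(4.55338e-05) / ln(0.00452217)
  = -9.997056 / -5.398763 ≈ 1.851731

1.852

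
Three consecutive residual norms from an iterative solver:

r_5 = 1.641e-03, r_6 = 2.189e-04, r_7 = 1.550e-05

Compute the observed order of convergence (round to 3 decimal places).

1.314

p ≈ ln(r_7/r_6) / ln(r_6/r_5)
  = ln(1.550e-05/2.189e-04) / ln(2.189e-04/1.641e-03)
  = ln(0.0708086) / ln(0.133394)
  = -2.647775 / -2.014448 ≈ 1.314392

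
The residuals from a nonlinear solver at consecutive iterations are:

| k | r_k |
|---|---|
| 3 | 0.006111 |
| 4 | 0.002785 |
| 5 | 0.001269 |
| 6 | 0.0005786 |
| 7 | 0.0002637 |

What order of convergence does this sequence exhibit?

Consecutive ratios: r_7/r_6 = 0.0002637/0.0005786 = 0.455755, r_6/r_5 = 0.0005786/0.001269 = 0.45595.
p ≈ ln(0.455755)/ln(0.45595) = -0.7858/-0.7854 ≈ 1.00.
So the convergence is linear (order 1).

1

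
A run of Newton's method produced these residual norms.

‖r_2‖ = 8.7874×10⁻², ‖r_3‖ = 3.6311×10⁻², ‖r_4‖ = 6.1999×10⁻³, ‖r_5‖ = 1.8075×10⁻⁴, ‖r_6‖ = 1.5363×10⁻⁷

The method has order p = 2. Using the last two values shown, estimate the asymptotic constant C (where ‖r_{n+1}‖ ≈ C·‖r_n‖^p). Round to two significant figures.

4.7

C ≈ ‖r_6‖ / ‖r_5‖^2
  = 1.5363×10⁻⁷ / (1.8075×10⁻⁴)^2
  = 1.5363×10⁻⁷ / 3.26706e-08 ≈ 4.7024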